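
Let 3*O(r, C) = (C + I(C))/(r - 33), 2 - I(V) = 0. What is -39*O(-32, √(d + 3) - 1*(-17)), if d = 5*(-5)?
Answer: 19/5 + I*√22/5 ≈ 3.8 + 0.93808*I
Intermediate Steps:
d = -25
I(V) = 2 (I(V) = 2 - 1*0 = 2 + 0 = 2)
O(r, C) = (2 + C)/(3*(-33 + r)) (O(r, C) = ((C + 2)/(r - 33))/3 = ((2 + C)/(-33 + r))/3 = (2 + C)/(3*(-33 + r)))
-39*O(-32, √(d + 3) - 1*(-17)) = -13*(2 + (√(-25 + 3) - 1*(-17)))/(-33 - 32) = -13*(2 + (√(-22) + 17))/(-65) = -13*(-1)*(2 + (I*√22 + 17))/65 = -13*(-1)*(2 + (17 + I*√22))/65 = -13*(-1)*(19 + I*√22)/65 = -39*(-19/195 - I*√22/195) = 19/5 + I*√22/5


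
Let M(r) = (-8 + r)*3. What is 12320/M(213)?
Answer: 2464/123 ≈ 20.033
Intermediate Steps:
M(r) = -24 + 3*r
12320/M(213) = 12320/(-24 + 3*213) = 12320/(-24 + 639) = 12320/615 = 12320*(1/615) = 2464/123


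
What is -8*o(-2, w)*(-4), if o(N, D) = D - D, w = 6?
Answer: 0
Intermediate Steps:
o(N, D) = 0
-8*o(-2, w)*(-4) = -8*0*(-4) = 0*(-4) = 0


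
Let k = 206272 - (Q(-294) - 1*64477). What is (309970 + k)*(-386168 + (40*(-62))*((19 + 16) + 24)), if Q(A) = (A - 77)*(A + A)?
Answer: -193064706648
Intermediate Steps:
Q(A) = 2*A*(-77 + A) (Q(A) = (-77 + A)*(2*A) = 2*A*(-77 + A))
k = 52601 (k = 206272 - (2*(-294)*(-77 - 294) - 1*64477) = 206272 - (2*(-294)*(-371) - 64477) = 206272 - (218148 - 64477) = 206272 - 1*153671 = 206272 - 153671 = 52601)
(309970 + k)*(-386168 + (40*(-62))*((19 + 16) + 24)) = (309970 + 52601)*(-386168 + (40*(-62))*((19 + 16) + 24)) = 362571*(-386168 - 2480*(35 + 24)) = 362571*(-386168 - 2480*59) = 362571*(-386168 - 146320) = 362571*(-532488) = -193064706648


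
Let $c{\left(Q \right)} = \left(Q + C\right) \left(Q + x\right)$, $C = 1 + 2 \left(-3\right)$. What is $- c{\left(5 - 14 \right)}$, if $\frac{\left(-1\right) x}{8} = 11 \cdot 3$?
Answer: $-3822$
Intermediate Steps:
$C = -5$ ($C = 1 - 6 = -5$)
$x = -264$ ($x = - 8 \cdot 11 \cdot 3 = \left(-8\right) 33 = -264$)
$c{\left(Q \right)} = \left(-264 + Q\right) \left(-5 + Q\right)$ ($c{\left(Q \right)} = \left(Q - 5\right) \left(Q - 264\right) = \left(-5 + Q\right) \left(-264 + Q\right) = \left(-264 + Q\right) \left(-5 + Q\right)$)
$- c{\left(5 - 14 \right)} = - (1320 + \left(5 - 14\right)^{2} - 269 \left(5 - 14\right)) = - (1320 + \left(-9\right)^{2} - -2421) = - (1320 + 81 + 2421) = \left(-1\right) 3822 = -3822$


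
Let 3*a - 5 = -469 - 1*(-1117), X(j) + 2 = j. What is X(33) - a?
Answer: -560/3 ≈ -186.67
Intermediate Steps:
X(j) = -2 + j
a = 653/3 (a = 5/3 + (-469 - 1*(-1117))/3 = 5/3 + (-469 + 1117)/3 = 5/3 + (⅓)*648 = 5/3 + 216 = 653/3 ≈ 217.67)
X(33) - a = (-2 + 33) - 1*653/3 = 31 - 653/3 = -560/3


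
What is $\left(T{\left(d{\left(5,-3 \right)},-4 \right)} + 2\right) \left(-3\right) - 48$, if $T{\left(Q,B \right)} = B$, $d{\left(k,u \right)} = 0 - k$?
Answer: $-42$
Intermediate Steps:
$d{\left(k,u \right)} = - k$
$\left(T{\left(d{\left(5,-3 \right)},-4 \right)} + 2\right) \left(-3\right) - 48 = \left(-4 + 2\right) \left(-3\right) - 48 = \left(-2\right) \left(-3\right) - 48 = 6 - 48 = -42$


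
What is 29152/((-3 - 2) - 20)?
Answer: -29152/25 ≈ -1166.1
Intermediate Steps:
29152/((-3 - 2) - 20) = 29152/(-5 - 20) = 29152/(-25) = -1/25*29152 = -29152/25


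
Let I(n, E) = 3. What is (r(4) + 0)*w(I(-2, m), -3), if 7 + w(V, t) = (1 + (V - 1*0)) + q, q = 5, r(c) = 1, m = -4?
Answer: 2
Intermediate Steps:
w(V, t) = -1 + V (w(V, t) = -7 + ((1 + (V - 1*0)) + 5) = -7 + ((1 + (V + 0)) + 5) = -7 + ((1 + V) + 5) = -7 + (6 + V) = -1 + V)
(r(4) + 0)*w(I(-2, m), -3) = (1 + 0)*(-1 + 3) = 1*2 = 2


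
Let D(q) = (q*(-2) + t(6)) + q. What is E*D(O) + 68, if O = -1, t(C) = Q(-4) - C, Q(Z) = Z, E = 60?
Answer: -472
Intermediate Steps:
t(C) = -4 - C
D(q) = -10 - q (D(q) = (q*(-2) + (-4 - 1*6)) + q = (-2*q + (-4 - 6)) + q = (-2*q - 10) + q = (-10 - 2*q) + q = -10 - q)
E*D(O) + 68 = 60*(-10 - 1*(-1)) + 68 = 60*(-10 + 1) + 68 = 60*(-9) + 68 = -540 + 68 = -472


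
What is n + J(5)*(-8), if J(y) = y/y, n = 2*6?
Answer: 4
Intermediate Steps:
n = 12
J(y) = 1
n + J(5)*(-8) = 12 + 1*(-8) = 12 - 8 = 4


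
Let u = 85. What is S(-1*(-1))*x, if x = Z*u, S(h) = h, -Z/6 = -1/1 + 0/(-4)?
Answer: 510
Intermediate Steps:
Z = 6 (Z = -6*(-1/1 + 0/(-4)) = -6*(-1*1 + 0*(-¼)) = -6*(-1 + 0) = -6*(-1) = 6)
x = 510 (x = 6*85 = 510)
S(-1*(-1))*x = -1*(-1)*510 = 1*510 = 510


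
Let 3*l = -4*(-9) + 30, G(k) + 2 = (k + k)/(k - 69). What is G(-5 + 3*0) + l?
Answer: 745/37 ≈ 20.135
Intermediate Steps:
G(k) = -2 + 2*k/(-69 + k) (G(k) = -2 + (k + k)/(k - 69) = -2 + (2*k)/(-69 + k) = -2 + 2*k/(-69 + k))
l = 22 (l = (-4*(-9) + 30)/3 = (36 + 30)/3 = (⅓)*66 = 22)
G(-5 + 3*0) + l = 138/(-69 + (-5 + 3*0)) + 22 = 138/(-69 + (-5 + 0)) + 22 = 138/(-69 - 5) + 22 = 138/(-74) + 22 = 138*(-1/74) + 22 = -69/37 + 22 = 745/37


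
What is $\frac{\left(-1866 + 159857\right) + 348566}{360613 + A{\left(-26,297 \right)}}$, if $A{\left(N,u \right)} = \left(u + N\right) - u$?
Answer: $\frac{506557}{360587} \approx 1.4048$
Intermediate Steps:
$A{\left(N,u \right)} = N$ ($A{\left(N,u \right)} = \left(N + u\right) - u = N$)
$\frac{\left(-1866 + 159857\right) + 348566}{360613 + A{\left(-26,297 \right)}} = \frac{\left(-1866 + 159857\right) + 348566}{360613 - 26} = \frac{157991 + 348566}{360587} = 506557 \cdot \frac{1}{360587} = \frac{506557}{360587}$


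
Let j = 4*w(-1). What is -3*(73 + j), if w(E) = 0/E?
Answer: -219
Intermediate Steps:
w(E) = 0
j = 0 (j = 4*0 = 0)
-3*(73 + j) = -3*(73 + 0) = -3*73 = -219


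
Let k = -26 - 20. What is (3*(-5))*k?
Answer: 690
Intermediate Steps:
k = -46
(3*(-5))*k = (3*(-5))*(-46) = -15*(-46) = 690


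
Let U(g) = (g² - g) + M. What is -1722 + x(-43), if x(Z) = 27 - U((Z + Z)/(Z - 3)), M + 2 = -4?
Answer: -894341/529 ≈ -1690.6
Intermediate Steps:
M = -6 (M = -2 - 4 = -6)
U(g) = -6 + g² - g (U(g) = (g² - g) - 6 = -6 + g² - g)
x(Z) = 33 - 4*Z²/(-3 + Z)² + 2*Z/(-3 + Z) (x(Z) = 27 - (-6 + ((Z + Z)/(Z - 3))² - (Z + Z)/(Z - 3)) = 27 - (-6 + ((2*Z)/(-3 + Z))² - 2*Z/(-3 + Z)) = 27 - (-6 + (2*Z/(-3 + Z))² - 2*Z/(-3 + Z)) = 27 - (-6 + 4*Z²/(-3 + Z)² - 2*Z/(-3 + Z)) = 27 - (-6 - 2*Z/(-3 + Z) + 4*Z²/(-3 + Z)²) = 27 + (6 - 4*Z²/(-3 + Z)² + 2*Z/(-3 + Z)) = 33 - 4*Z²/(-3 + Z)² + 2*Z/(-3 + Z))
-1722 + x(-43) = -1722 + (297 - 204*(-43) + 31*(-43)²)/(9 + (-43)² - 6*(-43)) = -1722 + (297 + 8772 + 31*1849)/(9 + 1849 + 258) = -1722 + (297 + 8772 + 57319)/2116 = -1722 + (1/2116)*66388 = -1722 + 16597/529 = -894341/529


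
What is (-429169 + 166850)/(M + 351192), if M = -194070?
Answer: -262319/157122 ≈ -1.6695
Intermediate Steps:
(-429169 + 166850)/(M + 351192) = (-429169 + 166850)/(-194070 + 351192) = -262319/157122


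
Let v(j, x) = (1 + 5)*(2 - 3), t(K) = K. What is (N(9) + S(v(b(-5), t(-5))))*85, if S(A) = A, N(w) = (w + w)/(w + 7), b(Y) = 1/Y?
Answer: -3315/8 ≈ -414.38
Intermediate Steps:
b(Y) = 1/Y
v(j, x) = -6 (v(j, x) = 6*(-1) = -6)
N(w) = 2*w/(7 + w) (N(w) = (2*w)/(7 + w) = 2*w/(7 + w))
(N(9) + S(v(b(-5), t(-5))))*85 = (2*9/(7 + 9) - 6)*85 = (2*9/16 - 6)*85 = (2*9*(1/16) - 6)*85 = (9/8 - 6)*85 = -39/8*85 = -3315/8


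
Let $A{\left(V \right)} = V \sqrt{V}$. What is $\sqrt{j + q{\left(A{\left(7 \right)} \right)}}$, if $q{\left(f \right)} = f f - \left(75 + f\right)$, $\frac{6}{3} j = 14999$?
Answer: $\frac{\sqrt{31070 - 28 \sqrt{7}}}{2} \approx 88.028$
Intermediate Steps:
$j = \frac{14999}{2}$ ($j = \frac{1}{2} \cdot 14999 = \frac{14999}{2} \approx 7499.5$)
$A{\left(V \right)} = V^{\frac{3}{2}}$
$q{\left(f \right)} = -75 + f^{2} - f$ ($q{\left(f \right)} = f^{2} - \left(75 + f\right) = -75 + f^{2} - f$)
$\sqrt{j + q{\left(A{\left(7 \right)} \right)}} = \sqrt{\frac{14999}{2} - \left(75 - 343 + 7^{\frac{3}{2}}\right)} = \sqrt{\frac{14999}{2} - \left(75 - 343 + 7 \sqrt{7}\right)} = \sqrt{\frac{14999}{2} - \left(-268 + 7 \sqrt{7}\right)} = \sqrt{\frac{14999}{2} + \left(268 - 7 \sqrt{7}\right)} = \sqrt{\frac{15535}{2} - 7 \sqrt{7}}$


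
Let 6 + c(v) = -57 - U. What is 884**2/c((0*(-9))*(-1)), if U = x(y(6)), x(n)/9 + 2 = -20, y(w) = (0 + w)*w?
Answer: 781456/135 ≈ 5788.6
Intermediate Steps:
y(w) = w**2 (y(w) = w*w = w**2)
x(n) = -198 (x(n) = -18 + 9*(-20) = -18 - 180 = -198)
U = -198
c(v) = 135 (c(v) = -6 + (-57 - 1*(-198)) = -6 + (-57 + 198) = -6 + 141 = 135)
884**2/c((0*(-9))*(-1)) = 884**2/135 = 781456*(1/135) = 781456/135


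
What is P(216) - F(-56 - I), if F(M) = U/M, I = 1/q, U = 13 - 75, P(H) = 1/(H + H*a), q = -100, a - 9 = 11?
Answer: -28117601/25397064 ≈ -1.1071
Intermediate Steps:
a = 20 (a = 9 + 11 = 20)
P(H) = 1/(21*H) (P(H) = 1/(H + H*20) = 1/(H + 20*H) = 1/(21*H))
U = -62
I = -1/100 (I = 1/(-100) = -1/100 ≈ -0.010000)
F(M) = -62/M
P(216) - F(-56 - I) = (1/21)/216 - (-62)/(-56 - 1*(-1/100)) = (1/21)*(1/216) - (-62)/(-56 + 1/100) = 1/4536 - (-62)/(-5599/100) = 1/4536 - (-62)*(-100)/5599 = 1/4536 - 1*6200/5599 = 1/4536 - 6200/5599 = -28117601/25397064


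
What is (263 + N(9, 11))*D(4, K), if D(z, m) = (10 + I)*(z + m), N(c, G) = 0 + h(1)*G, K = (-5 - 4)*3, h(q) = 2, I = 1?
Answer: -72105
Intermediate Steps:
K = -27 (K = -9*3 = -27)
N(c, G) = 2*G (N(c, G) = 0 + 2*G = 2*G)
D(z, m) = 11*m + 11*z (D(z, m) = (10 + 1)*(z + m) = 11*(m + z) = 11*m + 11*z)
(263 + N(9, 11))*D(4, K) = (263 + 2*11)*(11*(-27) + 11*4) = (263 + 22)*(-297 + 44) = 285*(-253) = -72105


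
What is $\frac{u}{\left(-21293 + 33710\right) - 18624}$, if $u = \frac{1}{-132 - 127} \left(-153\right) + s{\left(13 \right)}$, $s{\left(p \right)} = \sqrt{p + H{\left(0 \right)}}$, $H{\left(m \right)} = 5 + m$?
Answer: $- \frac{51}{535871} - \frac{\sqrt{2}}{2069} \approx -0.0007787$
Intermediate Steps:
$s{\left(p \right)} = \sqrt{5 + p}$ ($s{\left(p \right)} = \sqrt{p + \left(5 + 0\right)} = \sqrt{p + 5} = \sqrt{5 + p}$)
$u = \frac{153}{259} + 3 \sqrt{2}$ ($u = \frac{1}{-132 - 127} \left(-153\right) + \sqrt{5 + 13} = \frac{1}{-259} \left(-153\right) + \sqrt{18} = \left(- \frac{1}{259}\right) \left(-153\right) + 3 \sqrt{2} = \frac{153}{259} + 3 \sqrt{2} \approx 4.8334$)
$\frac{u}{\left(-21293 + 33710\right) - 18624} = \frac{\frac{153}{259} + 3 \sqrt{2}}{\left(-21293 + 33710\right) - 18624} = \frac{\frac{153}{259} + 3 \sqrt{2}}{12417 - 18624} = \frac{\frac{153}{259} + 3 \sqrt{2}}{-6207} = \left(\frac{153}{259} + 3 \sqrt{2}\right) \left(- \frac{1}{6207}\right) = - \frac{51}{535871} - \frac{\sqrt{2}}{2069}$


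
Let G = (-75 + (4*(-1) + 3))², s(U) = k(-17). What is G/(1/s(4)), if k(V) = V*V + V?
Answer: 1571072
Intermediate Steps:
k(V) = V + V² (k(V) = V² + V = V + V²)
s(U) = 272 (s(U) = -17*(1 - 17) = -17*(-16) = 272)
G = 5776 (G = (-75 + (-4 + 3))² = (-75 - 1)² = (-76)² = 5776)
G/(1/s(4)) = 5776/(1/272) = 5776*272 = 1571072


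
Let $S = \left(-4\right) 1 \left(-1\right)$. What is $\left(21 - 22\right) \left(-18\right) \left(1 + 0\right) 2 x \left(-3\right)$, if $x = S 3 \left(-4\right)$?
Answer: $5184$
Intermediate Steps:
$S = 4$ ($S = \left(-4\right) \left(-1\right) = 4$)
$x = -48$ ($x = 4 \cdot 3 \left(-4\right) = 12 \left(-4\right) = -48$)
$\left(21 - 22\right) \left(-18\right) \left(1 + 0\right) 2 x \left(-3\right) = \left(21 - 22\right) \left(-18\right) \left(1 + 0\right) 2 \left(-48\right) \left(-3\right) = \left(-1\right) \left(-18\right) 1 \cdot 2 \left(-48\right) \left(-3\right) = 18 \cdot 2 \left(-48\right) \left(-3\right) = 18 \left(\left(-96\right) \left(-3\right)\right) = 18 \cdot 288 = 5184$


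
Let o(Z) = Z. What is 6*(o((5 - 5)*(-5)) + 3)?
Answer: 18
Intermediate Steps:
6*(o((5 - 5)*(-5)) + 3) = 6*((5 - 5)*(-5) + 3) = 6*(0*(-5) + 3) = 6*(0 + 3) = 6*3 = 18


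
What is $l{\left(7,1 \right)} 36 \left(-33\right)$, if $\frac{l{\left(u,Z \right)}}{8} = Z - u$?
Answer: $57024$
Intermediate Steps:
$l{\left(u,Z \right)} = - 8 u + 8 Z$ ($l{\left(u,Z \right)} = 8 \left(Z - u\right) = - 8 u + 8 Z$)
$l{\left(7,1 \right)} 36 \left(-33\right) = \left(\left(-8\right) 7 + 8 \cdot 1\right) 36 \left(-33\right) = \left(-56 + 8\right) 36 \left(-33\right) = \left(-48\right) 36 \left(-33\right) = \left(-1728\right) \left(-33\right) = 57024$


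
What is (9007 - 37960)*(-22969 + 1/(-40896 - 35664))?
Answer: 16971347592291/25520 ≈ 6.6502e+8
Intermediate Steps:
(9007 - 37960)*(-22969 + 1/(-40896 - 35664)) = -28953*(-22969 + 1/(-76560)) = -28953*(-22969 - 1/76560) = -28953*(-1758506641/76560) = 16971347592291/25520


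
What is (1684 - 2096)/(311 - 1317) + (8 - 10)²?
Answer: 2218/503 ≈ 4.4095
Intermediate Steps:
(1684 - 2096)/(311 - 1317) + (8 - 10)² = -412/(-1006) + (-2)² = -412*(-1/1006) + 4 = 206/503 + 4 = 2218/503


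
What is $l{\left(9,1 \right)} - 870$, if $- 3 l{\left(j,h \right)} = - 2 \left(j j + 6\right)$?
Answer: $-812$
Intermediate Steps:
$l{\left(j,h \right)} = 4 + \frac{2 j^{2}}{3}$ ($l{\left(j,h \right)} = - \frac{\left(-2\right) \left(j j + 6\right)}{3} = - \frac{\left(-2\right) \left(j^{2} + 6\right)}{3} = - \frac{\left(-2\right) \left(6 + j^{2}\right)}{3} = - \frac{-12 - 2 j^{2}}{3} = 4 + \frac{2 j^{2}}{3}$)
$l{\left(9,1 \right)} - 870 = \left(4 + \frac{2 \cdot 9^{2}}{3}\right) - 870 = \left(4 + \frac{2}{3} \cdot 81\right) - 870 = \left(4 + 54\right) - 870 = 58 - 870 = -812$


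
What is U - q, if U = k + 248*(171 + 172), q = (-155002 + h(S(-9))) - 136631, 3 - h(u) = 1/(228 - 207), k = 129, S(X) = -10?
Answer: 7913284/21 ≈ 3.7682e+5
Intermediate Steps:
h(u) = 62/21 (h(u) = 3 - 1/(228 - 207) = 3 - 1/21 = 62/21)
q = -6124231/21 (q = (-155002 + 62/21) - 136631 = -3254980/21 - 136631 = -6124231/21 ≈ -2.9163e+5)
U = 85193 (U = 129 + 248*(171 + 172) = 129 + 248*343 = 129 + 85064 = 85193)
U - q = 85193 - 1*(-6124231/21) = 85193 + 6124231/21 = 7913284/21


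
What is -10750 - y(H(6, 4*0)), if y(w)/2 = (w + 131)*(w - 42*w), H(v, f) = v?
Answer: 56654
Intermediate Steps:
y(w) = -82*w*(131 + w) (y(w) = 2*((w + 131)*(w - 42*w)) = 2*((131 + w)*(-41*w)) = 2*(-41*w*(131 + w)) = -82*w*(131 + w))
-10750 - y(H(6, 4*0)) = -10750 - (-82)*6*(131 + 6) = -10750 - (-82)*6*137 = -10750 - 1*(-67404) = -10750 + 67404 = 56654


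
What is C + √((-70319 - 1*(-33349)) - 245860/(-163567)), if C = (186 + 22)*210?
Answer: 43680 + 3*I*√109895689956190/163567 ≈ 43680.0 + 192.27*I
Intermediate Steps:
C = 43680 (C = 208*210 = 43680)
C + √((-70319 - 1*(-33349)) - 245860/(-163567)) = 43680 + √((-70319 - 1*(-33349)) - 245860/(-163567)) = 43680 + √((-70319 + 33349) - 245860*(-1/163567)) = 43680 + √(-36970 + 245860/163567) = 43680 + √(-6046826130/163567) = 43680 + 3*I*√109895689956190/163567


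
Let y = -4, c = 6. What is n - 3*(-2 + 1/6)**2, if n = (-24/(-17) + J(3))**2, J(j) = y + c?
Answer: 5399/3468 ≈ 1.5568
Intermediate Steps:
J(j) = 2 (J(j) = -4 + 6 = 2)
n = 3364/289 (n = (-24/(-17) + 2)**2 = (-24*(-1/17) + 2)**2 = (24/17 + 2)**2 = (58/17)**2 = 3364/289 ≈ 11.640)
n - 3*(-2 + 1/6)**2 = 3364/289 - 3*(-2 + 1/6)**2 = 3364/289 - 3*(-11/6)**2 = 3364/289 - 3*121/36 = 3364/289 - 1*121/12 = 3364/289 - 121/12 = 5399/3468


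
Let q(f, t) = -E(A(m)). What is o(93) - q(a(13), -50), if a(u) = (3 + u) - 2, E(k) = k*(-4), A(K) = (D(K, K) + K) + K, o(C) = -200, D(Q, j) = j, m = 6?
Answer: -272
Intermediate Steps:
A(K) = 3*K (A(K) = (K + K) + K = 2*K + K = 3*K)
E(k) = -4*k
a(u) = 1 + u
q(f, t) = 72 (q(f, t) = -(-4)*3*6 = -(-4)*18 = -1*(-72) = 72)
o(93) - q(a(13), -50) = -200 - 1*72 = -200 - 72 = -272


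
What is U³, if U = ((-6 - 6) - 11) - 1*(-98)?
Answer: 421875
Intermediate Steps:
U = 75 (U = (-12 - 11) + 98 = -23 + 98 = 75)
U³ = 75³ = 421875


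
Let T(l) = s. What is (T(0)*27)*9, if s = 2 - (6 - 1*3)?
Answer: -243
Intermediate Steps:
s = -1 (s = 2 - (6 - 3) = 2 - 1*3 = 2 - 3 = -1)
T(l) = -1
(T(0)*27)*9 = -1*27*9 = -27*9 = -243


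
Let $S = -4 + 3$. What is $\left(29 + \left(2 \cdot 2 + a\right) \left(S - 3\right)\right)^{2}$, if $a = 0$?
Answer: $169$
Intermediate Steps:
$S = -1$
$\left(29 + \left(2 \cdot 2 + a\right) \left(S - 3\right)\right)^{2} = \left(29 + \left(2 \cdot 2 + 0\right) \left(-1 - 3\right)\right)^{2} = \left(29 + \left(4 + 0\right) \left(-4\right)\right)^{2} = \left(29 + 4 \left(-4\right)\right)^{2} = \left(29 - 16\right)^{2} = 13^{2} = 169$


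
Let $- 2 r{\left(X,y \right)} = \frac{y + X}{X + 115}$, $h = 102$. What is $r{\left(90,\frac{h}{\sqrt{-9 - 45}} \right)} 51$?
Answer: $- \frac{459}{41} + \frac{289 i \sqrt{6}}{410} \approx -11.195 + 1.7266 i$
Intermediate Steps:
$r{\left(X,y \right)} = - \frac{X + y}{2 \left(115 + X\right)}$ ($r{\left(X,y \right)} = - \frac{\left(y + X\right) \frac{1}{X + 115}}{2} = - \frac{\left(X + y\right) \frac{1}{115 + X}}{2} = - \frac{\frac{1}{115 + X} \left(X + y\right)}{2} = - \frac{X + y}{2 \left(115 + X\right)}$)
$r{\left(90,\frac{h}{\sqrt{-9 - 45}} \right)} 51 = \frac{\left(-1\right) 90 - \frac{102}{\sqrt{-9 - 45}}}{2 \left(115 + 90\right)} 51 = \frac{-90 - \frac{102}{\sqrt{-54}}}{2 \cdot 205} \cdot 51 = \frac{1}{2} \cdot \frac{1}{205} \left(-90 - \frac{102}{3 i \sqrt{6}}\right) 51 = \frac{1}{2} \cdot \frac{1}{205} \left(-90 - 102 \left(- \frac{i \sqrt{6}}{18}\right)\right) 51 = \frac{1}{2} \cdot \frac{1}{205} \left(-90 - - \frac{17 i \sqrt{6}}{3}\right) 51 = \frac{1}{2} \cdot \frac{1}{205} \left(-90 + \frac{17 i \sqrt{6}}{3}\right) 51 = \left(- \frac{9}{41} + \frac{17 i \sqrt{6}}{1230}\right) 51 = - \frac{459}{41} + \frac{289 i \sqrt{6}}{410}$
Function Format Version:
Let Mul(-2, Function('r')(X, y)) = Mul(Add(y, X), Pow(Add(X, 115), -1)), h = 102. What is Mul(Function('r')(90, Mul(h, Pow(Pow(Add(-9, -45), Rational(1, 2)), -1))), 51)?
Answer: Add(Rational(-459, 41), Mul(Rational(289, 410), I, Pow(6, Rational(1, 2)))) ≈ Add(-11.195, Mul(1.7266, I))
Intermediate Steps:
Function('r')(X, y) = Mul(Rational(-1, 2), Pow(Add(115, X), -1), Add(X, y)) (Function('r')(X, y) = Mul(Rational(-1, 2), Mul(Add(y, X), Pow(Add(X, 115), -1))) = Mul(Rational(-1, 2), Mul(Add(X, y), Pow(Add(115, X), -1))) = Mul(Rational(-1, 2), Mul(Pow(Add(115, X), -1), Add(X, y))) = Mul(Rational(-1, 2), Pow(Add(115, X), -1), Add(X, y)))
Mul(Function('r')(90, Mul(h, Pow(Pow(Add(-9, -45), Rational(1, 2)), -1))), 51) = Mul(Mul(Rational(1, 2), Pow(Add(115, 90), -1), Add(Mul(-1, 90), Mul(-1, Mul(102, Pow(Pow(Add(-9, -45), Rational(1, 2)), -1))))), 51) = Mul(Mul(Rational(1, 2), Pow(205, -1), Add(-90, Mul(-1, Mul(102, Pow(Pow(-54, Rational(1, 2)), -1))))), 51) = Mul(Mul(Rational(1, 2), Rational(1, 205), Add(-90, Mul(-1, Mul(102, Pow(Mul(3, I, Pow(6, Rational(1, 2))), -1))))), 51) = Mul(Mul(Rational(1, 2), Rational(1, 205), Add(-90, Mul(-1, Mul(102, Mul(Rational(-1, 18), I, Pow(6, Rational(1, 2))))))), 51) = Mul(Mul(Rational(1, 2), Rational(1, 205), Add(-90, Mul(-1, Mul(Rational(-17, 3), I, Pow(6, Rational(1, 2)))))), 51) = Mul(Mul(Rational(1, 2), Rational(1, 205), Add(-90, Mul(Rational(17, 3), I, Pow(6, Rational(1, 2))))), 51) = Mul(Add(Rational(-9, 41), Mul(Rational(17, 1230), I, Pow(6, Rational(1, 2)))), 51) = Add(Rational(-459, 41), Mul(Rational(289, 410), I, Pow(6, Rational(1, 2))))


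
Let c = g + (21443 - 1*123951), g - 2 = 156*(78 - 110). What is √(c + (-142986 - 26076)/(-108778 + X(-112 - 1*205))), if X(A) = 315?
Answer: 4*I*√79038252453191/108463 ≈ 327.87*I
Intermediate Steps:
g = -4990 (g = 2 + 156*(78 - 110) = 2 + 156*(-32) = 2 - 4992 = -4990)
c = -107498 (c = -4990 + (21443 - 1*123951) = -4990 + (21443 - 123951) = -4990 - 102508 = -107498)
√(c + (-142986 - 26076)/(-108778 + X(-112 - 1*205))) = √(-107498 + (-142986 - 26076)/(-108778 + 315)) = √(-107498 - 169062/(-108463)) = √(-107498 - 169062*(-1/108463)) = √(-107498 + 169062/108463) = √(-11659386512/108463) = 4*I*√79038252453191/108463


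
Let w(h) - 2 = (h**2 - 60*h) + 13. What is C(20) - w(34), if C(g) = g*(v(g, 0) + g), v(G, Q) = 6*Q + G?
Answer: 1669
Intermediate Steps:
v(G, Q) = G + 6*Q
C(g) = 2*g**2 (C(g) = g*((g + 6*0) + g) = g*((g + 0) + g) = g*(g + g) = g*(2*g) = 2*g**2)
w(h) = 15 + h**2 - 60*h (w(h) = 2 + ((h**2 - 60*h) + 13) = 2 + (13 + h**2 - 60*h) = 15 + h**2 - 60*h)
C(20) - w(34) = 2*20**2 - (15 + 34**2 - 60*34) = 2*400 - (15 + 1156 - 2040) = 800 - 1*(-869) = 800 + 869 = 1669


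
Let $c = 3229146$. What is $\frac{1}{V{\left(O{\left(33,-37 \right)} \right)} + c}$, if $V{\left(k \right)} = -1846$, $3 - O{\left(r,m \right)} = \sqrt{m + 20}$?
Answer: $\frac{1}{3227300} \approx 3.0986 \cdot 10^{-7}$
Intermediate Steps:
$O{\left(r,m \right)} = 3 - \sqrt{20 + m}$ ($O{\left(r,m \right)} = 3 - \sqrt{m + 20} = 3 - \sqrt{20 + m}$)
$\frac{1}{V{\left(O{\left(33,-37 \right)} \right)} + c} = \frac{1}{-1846 + 3229146} = \frac{1}{3227300}$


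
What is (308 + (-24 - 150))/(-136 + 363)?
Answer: 134/227 ≈ 0.59031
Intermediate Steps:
(308 + (-24 - 150))/(-136 + 363) = (308 - 174)/227 = 134*(1/227) = 134/227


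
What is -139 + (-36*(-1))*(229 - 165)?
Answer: 2165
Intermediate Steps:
-139 + (-36*(-1))*(229 - 165) = -139 + 36*64 = -139 + 2304 = 2165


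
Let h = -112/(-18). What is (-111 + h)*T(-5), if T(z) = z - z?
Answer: 0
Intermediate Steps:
T(z) = 0
h = 56/9 (h = -112*(-1/18) = 56/9 ≈ 6.2222)
(-111 + h)*T(-5) = (-111 + 56/9)*0 = -943/9*0 = 0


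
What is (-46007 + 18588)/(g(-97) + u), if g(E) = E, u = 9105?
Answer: -27419/9008 ≈ -3.0438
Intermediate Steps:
(-46007 + 18588)/(g(-97) + u) = (-46007 + 18588)/(-97 + 9105) = -27419/9008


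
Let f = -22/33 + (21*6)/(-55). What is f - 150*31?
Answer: -767738/165 ≈ -4653.0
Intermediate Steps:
f = -488/165 (f = -22*1/33 + 126*(-1/55) = -2/3 - 126/55 = -488/165 ≈ -2.9576)
f - 150*31 = -488/165 - 150*31 = -488/165 - 4650 = -767738/165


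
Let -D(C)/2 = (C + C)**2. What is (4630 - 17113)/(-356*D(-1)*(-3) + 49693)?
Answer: -12483/41149 ≈ -0.30336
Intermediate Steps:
D(C) = -8*C**2 (D(C) = -2*(C + C)**2 = -2*4*C**2 = -8*C**2)
(4630 - 17113)/(-356*D(-1)*(-3) + 49693) = (4630 - 17113)/(-356*(-8*(-1)**2)*(-3) + 49693) = -12483/(-356*(-8*1)*(-3) + 49693) = -12483/(-(-2848)*(-3) + 49693) = -12483/(-356*24 + 49693) = -12483/(-8544 + 49693) = -12483/41149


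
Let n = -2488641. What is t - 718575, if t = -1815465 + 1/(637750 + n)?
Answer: -4690231829641/1850891 ≈ -2.5340e+6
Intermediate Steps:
t = -3360227829316/1850891 (t = -1815465 + 1/(637750 - 2488641) = -1815465 + 1/(-1850891) = -1815465 - 1/1850891 = -3360227829316/1850891 ≈ -1.8155e+6)
t - 718575 = -3360227829316/1850891 - 718575 = -4690231829641/1850891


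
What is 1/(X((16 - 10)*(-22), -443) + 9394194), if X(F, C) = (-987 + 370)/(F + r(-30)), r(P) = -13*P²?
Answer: 11832/111152104025 ≈ 1.0645e-7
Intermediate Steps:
X(F, C) = -617/(-11700 + F) (X(F, C) = (-987 + 370)/(F - 13*(-30)²) = -617/(F - 13*900) = -617/(F - 11700) = -617/(-11700 + F))
1/(X((16 - 10)*(-22), -443) + 9394194) = 1/(-617/(-11700 + (16 - 10)*(-22)) + 9394194) = 1/(-617/(-11700 + 6*(-22)) + 9394194) = 1/(-617/(-11700 - 132) + 9394194) = 1/(-617/(-11832) + 9394194) = 1/(-617*(-1/11832) + 9394194) = 1/(617/11832 + 9394194) = 1/(111152104025/11832) = 11832/111152104025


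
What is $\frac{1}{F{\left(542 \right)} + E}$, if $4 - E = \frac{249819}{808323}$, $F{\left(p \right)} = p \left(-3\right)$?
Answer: $- \frac{269441}{437116575} \approx -0.00061641$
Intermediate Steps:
$F{\left(p \right)} = - 3 p$
$E = \frac{994491}{269441}$ ($E = 4 - \frac{249819}{808323} = 4 - 249819 \cdot \frac{1}{808323} = 4 - \frac{83273}{269441} = \frac{994491}{269441} \approx 3.6909$)
$\frac{1}{F{\left(542 \right)} + E} = \frac{1}{\left(-3\right) 542 + \frac{994491}{269441}} = \frac{1}{-1626 + \frac{994491}{269441}} = \frac{1}{- \frac{437116575}{269441}} = - \frac{269441}{437116575}$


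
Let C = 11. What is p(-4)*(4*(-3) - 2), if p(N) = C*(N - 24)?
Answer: 4312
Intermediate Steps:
p(N) = -264 + 11*N (p(N) = 11*(N - 24) = 11*(-24 + N) = -264 + 11*N)
p(-4)*(4*(-3) - 2) = (-264 + 11*(-4))*(4*(-3) - 2) = (-264 - 44)*(-12 - 2) = -308*(-14) = 4312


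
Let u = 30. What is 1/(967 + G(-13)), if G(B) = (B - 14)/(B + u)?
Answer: 17/16412 ≈ 0.0010358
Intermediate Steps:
G(B) = (-14 + B)/(30 + B) (G(B) = (B - 14)/(B + 30) = (-14 + B)/(30 + B))
1/(967 + G(-13)) = 1/(967 + (-14 - 13)/(30 - 13)) = 1/(967 - 27/17) = 1/(16412/17) = 17/16412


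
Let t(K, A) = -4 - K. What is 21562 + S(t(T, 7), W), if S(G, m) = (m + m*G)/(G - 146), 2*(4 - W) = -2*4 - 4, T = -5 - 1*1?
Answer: 517483/24 ≈ 21562.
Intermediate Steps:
T = -6 (T = -5 - 1 = -6)
W = 10 (W = 4 - (-2*4 - 4)/2 = 4 - (-8 - 4)/2 = 4 - ½*(-12) = 4 + 6 = 10)
S(G, m) = (m + G*m)/(-146 + G)
21562 + S(t(T, 7), W) = 21562 + 10*(1 + (-4 - 1*(-6)))/(-146 + (-4 - 1*(-6))) = 21562 + 10*(1 + (-4 + 6))/(-146 + (-4 + 6)) = 21562 + 10*(1 + 2)/(-146 + 2) = 21562 + 10*3/(-144) = 21562 + 10*(-1/144)*3 = 21562 - 5/24 = 517483/24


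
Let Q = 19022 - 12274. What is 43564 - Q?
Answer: 36816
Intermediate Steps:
Q = 6748
43564 - Q = 43564 - 1*6748 = 43564 - 6748 = 36816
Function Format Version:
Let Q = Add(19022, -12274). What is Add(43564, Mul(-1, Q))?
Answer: 36816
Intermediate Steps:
Q = 6748
Add(43564, Mul(-1, Q)) = Add(43564, Mul(-1, 6748)) = Add(43564, -6748) = 36816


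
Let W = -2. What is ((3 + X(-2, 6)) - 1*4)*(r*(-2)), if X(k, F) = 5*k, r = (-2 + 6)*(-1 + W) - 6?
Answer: -396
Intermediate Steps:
r = -18 (r = (-2 + 6)*(-1 - 2) - 6 = 4*(-3) - 6 = -12 - 6 = -18)
((3 + X(-2, 6)) - 1*4)*(r*(-2)) = ((3 + 5*(-2)) - 1*4)*(-18*(-2)) = ((3 - 10) - 4)*36 = (-7 - 4)*36 = -11*36 = -396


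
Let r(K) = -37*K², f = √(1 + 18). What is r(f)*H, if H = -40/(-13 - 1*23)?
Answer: -7030/9 ≈ -781.11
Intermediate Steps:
f = √19 ≈ 4.3589
H = 10/9 (H = -40/(-13 - 23) = -40/(-36) = -40*(-1/36) = 10/9 ≈ 1.1111)
r(f)*H = -37*(√19)²*(10/9) = -37*19*(10/9) = -703*10/9 = -7030/9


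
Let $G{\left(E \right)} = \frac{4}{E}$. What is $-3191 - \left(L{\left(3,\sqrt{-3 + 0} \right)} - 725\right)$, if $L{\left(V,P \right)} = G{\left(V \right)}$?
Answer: $- \frac{7402}{3} \approx -2467.3$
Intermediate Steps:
$L{\left(V,P \right)} = \frac{4}{V}$
$-3191 - \left(L{\left(3,\sqrt{-3 + 0} \right)} - 725\right) = -3191 - \left(\frac{4}{3} - 725\right) = -3191 - - \frac{2171}{3} = -3191 + \frac{2171}{3} = - \frac{7402}{3}$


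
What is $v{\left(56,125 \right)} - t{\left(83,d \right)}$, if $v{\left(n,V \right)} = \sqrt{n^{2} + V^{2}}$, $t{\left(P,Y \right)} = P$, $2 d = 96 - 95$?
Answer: $-83 + \sqrt{18761} \approx 53.971$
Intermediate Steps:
$d = \frac{1}{2}$ ($d = \frac{96 - 95}{2} = \frac{1}{2} \cdot 1 = \frac{1}{2} \approx 0.5$)
$v{\left(n,V \right)} = \sqrt{V^{2} + n^{2}}$
$v{\left(56,125 \right)} - t{\left(83,d \right)} = \sqrt{125^{2} + 56^{2}} - 83 = \sqrt{15625 + 3136} - 83 = \sqrt{18761} - 83 = -83 + \sqrt{18761}$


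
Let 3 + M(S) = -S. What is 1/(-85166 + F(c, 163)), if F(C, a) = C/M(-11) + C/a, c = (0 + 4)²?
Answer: -163/13881716 ≈ -1.1742e-5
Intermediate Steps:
c = 16 (c = 4² = 16)
M(S) = -3 - S
F(C, a) = C/8 + C/a (F(C, a) = C/(-3 - 1*(-11)) + C/a = C/(-3 + 11) + C/a = C/8 + C/a)
1/(-85166 + F(c, 163)) = 1/(-85166 + ((⅛)*16 + 16/163)) = 1/(-85166 + (2 + 16*(1/163))) = 1/(-85166 + (2 + 16/163)) = 1/(-85166 + 342/163) = 1/(-13881716/163) = -163/13881716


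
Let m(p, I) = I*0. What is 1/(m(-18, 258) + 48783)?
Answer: 1/48783 ≈ 2.0499e-5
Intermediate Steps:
m(p, I) = 0
1/(m(-18, 258) + 48783) = 1/(0 + 48783) = 1/48783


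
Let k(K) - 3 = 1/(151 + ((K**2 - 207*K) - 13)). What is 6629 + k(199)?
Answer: 9642927/1454 ≈ 6632.0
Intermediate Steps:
k(K) = 3 + 1/(138 + K**2 - 207*K) (k(K) = 3 + 1/(151 + ((K**2 - 207*K) - 13)) = 3 + 1/(151 + (-13 + K**2 - 207*K)) = 3 + 1/(138 + K**2 - 207*K))
6629 + k(199) = 6629 + (415 - 621*199 + 3*199**2)/(138 + 199**2 - 207*199) = 6629 + (415 - 123579 + 3*39601)/(138 + 39601 - 41193) = 6629 + (415 - 123579 + 118803)/(-1454) = 6629 - 1/1454*(-4361) = 6629 + 4361/1454 = 9642927/1454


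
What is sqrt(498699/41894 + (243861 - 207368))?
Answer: sqrt(64070020859254)/41894 ≈ 191.06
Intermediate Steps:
sqrt(498699/41894 + (243861 - 207368)) = sqrt(498699*(1/41894) + 36493) = sqrt(498699/41894 + 36493) = sqrt(1529336441/41894) = sqrt(64070020859254)/41894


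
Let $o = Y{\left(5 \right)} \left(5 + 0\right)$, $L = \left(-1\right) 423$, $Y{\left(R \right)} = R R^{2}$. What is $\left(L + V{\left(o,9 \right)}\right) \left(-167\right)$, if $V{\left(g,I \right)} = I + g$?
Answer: $-35237$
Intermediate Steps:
$Y{\left(R \right)} = R^{3}$
$L = -423$
$o = 625$ ($o = 5^{3} \left(5 + 0\right) = 125 \cdot 5 = 625$)
$\left(L + V{\left(o,9 \right)}\right) \left(-167\right) = \left(-423 + \left(9 + 625\right)\right) \left(-167\right) = \left(-423 + 634\right) \left(-167\right) = 211 \left(-167\right) = -35237$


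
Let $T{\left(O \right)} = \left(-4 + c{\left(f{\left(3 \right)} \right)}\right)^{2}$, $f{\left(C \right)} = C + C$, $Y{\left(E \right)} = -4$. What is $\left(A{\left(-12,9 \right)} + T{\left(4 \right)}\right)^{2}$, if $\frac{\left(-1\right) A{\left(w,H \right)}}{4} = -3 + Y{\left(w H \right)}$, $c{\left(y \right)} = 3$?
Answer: $841$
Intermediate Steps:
$f{\left(C \right)} = 2 C$
$A{\left(w,H \right)} = 28$ ($A{\left(w,H \right)} = - 4 \left(-3 - 4\right) = \left(-4\right) \left(-7\right) = 28$)
$T{\left(O \right)} = 1$ ($T{\left(O \right)} = \left(-4 + 3\right)^{2} = \left(-1\right)^{2} = 1$)
$\left(A{\left(-12,9 \right)} + T{\left(4 \right)}\right)^{2} = \left(28 + 1\right)^{2} = 29^{2} = 841$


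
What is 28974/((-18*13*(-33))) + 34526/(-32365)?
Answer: 10168693/3786705 ≈ 2.6854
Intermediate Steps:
28974/((-18*13*(-33))) + 34526/(-32365) = 28974/((-234*(-33))) + 34526*(-1/32365) = 28974/7722 - 34526/32365 = 28974*(1/7722) - 34526/32365 = 439/117 - 34526/32365 = 10168693/3786705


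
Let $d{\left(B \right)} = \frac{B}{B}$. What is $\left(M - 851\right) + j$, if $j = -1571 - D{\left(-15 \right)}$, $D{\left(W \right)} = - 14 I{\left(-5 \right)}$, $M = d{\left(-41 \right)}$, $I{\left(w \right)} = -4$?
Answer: $-2477$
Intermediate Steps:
$d{\left(B \right)} = 1$
$M = 1$
$D{\left(W \right)} = 56$ ($D{\left(W \right)} = \left(-14\right) \left(-4\right) = 56$)
$j = -1627$ ($j = -1571 - 56 = -1627$)
$\left(M - 851\right) + j = \left(1 - 851\right) - 1627 = -850 - 1627 = -2477$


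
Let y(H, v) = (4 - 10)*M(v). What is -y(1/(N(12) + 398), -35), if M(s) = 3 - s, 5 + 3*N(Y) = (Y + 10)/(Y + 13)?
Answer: 228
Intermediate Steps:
N(Y) = -5/3 + (10 + Y)/(3*(13 + Y)) (N(Y) = -5/3 + ((Y + 10)/(Y + 13))/3 = -5/3 + ((10 + Y)/(13 + Y))/3 = -5/3 + (10 + Y)/(3*(13 + Y)))
y(H, v) = -18 + 6*v (y(H, v) = (4 - 10)*(3 - v) = -6*(3 - v) = -18 + 6*v)
-y(1/(N(12) + 398), -35) = -(-18 + 6*(-35)) = -(-18 - 210) = -1*(-228) = 228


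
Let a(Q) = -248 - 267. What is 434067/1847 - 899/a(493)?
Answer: 225204958/951205 ≈ 236.76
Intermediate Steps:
a(Q) = -515
434067/1847 - 899/a(493) = 434067/1847 - 899/(-515) = 434067*(1/1847) - 899*(-1/515) = 434067/1847 + 899/515 = 225204958/951205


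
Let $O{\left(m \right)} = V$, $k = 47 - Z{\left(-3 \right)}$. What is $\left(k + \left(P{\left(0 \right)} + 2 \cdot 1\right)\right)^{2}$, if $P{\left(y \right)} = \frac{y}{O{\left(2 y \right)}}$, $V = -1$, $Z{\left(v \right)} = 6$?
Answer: $1849$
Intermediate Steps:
$k = 41$ ($k = 47 - 6 = 41$)
$O{\left(m \right)} = -1$
$P{\left(y \right)} = - y$ ($P{\left(y \right)} = \frac{y}{-1} = y \left(-1\right) = - y$)
$\left(k + \left(P{\left(0 \right)} + 2 \cdot 1\right)\right)^{2} = \left(41 + \left(\left(-1\right) 0 + 2 \cdot 1\right)\right)^{2} = \left(41 + \left(0 + 2\right)\right)^{2} = \left(41 + 2\right)^{2} = 43^{2} = 1849$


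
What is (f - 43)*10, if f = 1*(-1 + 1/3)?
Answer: -1310/3 ≈ -436.67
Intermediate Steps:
f = -⅔ (f = 1*(-1 + ⅓) = 1*(-⅔) = -⅔ ≈ -0.66667)
(f - 43)*10 = (-⅔ - 43)*10 = -131/3*10 = -1310/3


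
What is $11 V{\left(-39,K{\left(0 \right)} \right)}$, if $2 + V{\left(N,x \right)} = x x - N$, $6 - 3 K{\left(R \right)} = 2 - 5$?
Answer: $506$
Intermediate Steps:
$K{\left(R \right)} = 3$ ($K{\left(R \right)} = 2 - \frac{2 - 5}{3} = 2 - -1 = 2 + 1 = 3$)
$V{\left(N,x \right)} = -2 + x^{2} - N$ ($V{\left(N,x \right)} = -2 - \left(N - x x\right) = -2 - \left(N - x^{2}\right) = -2 + x^{2} - N$)
$11 V{\left(-39,K{\left(0 \right)} \right)} = 11 \left(-2 + 3^{2} - -39\right) = 11 \left(-2 + 9 + 39\right) = 11 \cdot 46 = 506$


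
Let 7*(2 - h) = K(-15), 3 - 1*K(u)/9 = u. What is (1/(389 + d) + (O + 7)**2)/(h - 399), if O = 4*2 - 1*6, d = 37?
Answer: -241549/1252866 ≈ -0.19280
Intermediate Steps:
K(u) = 27 - 9*u
h = -148/7 (h = 2 - (27 - 9*(-15))/7 = 2 - (27 + 135)/7 = 2 - 1/7*162 = 2 - 162/7 = -148/7 ≈ -21.143)
O = 2 (O = 8 - 6 = 2)
(1/(389 + d) + (O + 7)**2)/(h - 399) = (1/(389 + 37) + (2 + 7)**2)/(-148/7 - 399) = (1/426 + 9**2)/(-2941/7) = (1/426 + 81)*(-7/2941) = (34507/426)*(-7/2941) = -241549/1252866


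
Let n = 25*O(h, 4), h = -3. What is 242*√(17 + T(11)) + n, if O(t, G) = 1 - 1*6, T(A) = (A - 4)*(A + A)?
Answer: -125 + 726*√19 ≈ 3039.6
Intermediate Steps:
T(A) = 2*A*(-4 + A) (T(A) = (-4 + A)*(2*A) = 2*A*(-4 + A))
O(t, G) = -5 (O(t, G) = 1 - 6 = -5)
n = -125 (n = 25*(-5) = -125)
242*√(17 + T(11)) + n = 242*√(17 + 2*11*(-4 + 11)) - 125 = 242*√(17 + 2*11*7) - 125 = 242*√(17 + 154) - 125 = 242*√171 - 125 = 242*(3*√19) - 125 = 726*√19 - 125 = -125 + 726*√19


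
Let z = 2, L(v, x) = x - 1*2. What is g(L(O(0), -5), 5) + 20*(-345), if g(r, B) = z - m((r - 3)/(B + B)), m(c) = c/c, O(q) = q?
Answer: -6899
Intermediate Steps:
L(v, x) = -2 + x (L(v, x) = x - 2 = -2 + x)
m(c) = 1
g(r, B) = 1 (g(r, B) = 2 - 1*1 = 2 - 1 = 1)
g(L(O(0), -5), 5) + 20*(-345) = 1 + 20*(-345) = 1 - 6900 = -6899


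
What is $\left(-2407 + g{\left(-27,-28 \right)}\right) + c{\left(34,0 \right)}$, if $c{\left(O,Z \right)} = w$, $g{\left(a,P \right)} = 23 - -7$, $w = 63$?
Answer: $-2314$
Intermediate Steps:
$g{\left(a,P \right)} = 30$ ($g{\left(a,P \right)} = 23 + 7 = 30$)
$c{\left(O,Z \right)} = 63$
$\left(-2407 + g{\left(-27,-28 \right)}\right) + c{\left(34,0 \right)} = \left(-2407 + 30\right) + 63 = -2377 + 63 = -2314$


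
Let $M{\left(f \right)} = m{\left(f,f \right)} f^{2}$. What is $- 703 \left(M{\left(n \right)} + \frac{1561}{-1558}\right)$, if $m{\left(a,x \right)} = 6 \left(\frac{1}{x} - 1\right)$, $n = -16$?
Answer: $\frac{94136029}{82} \approx 1.148 \cdot 10^{6}$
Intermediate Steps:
$m{\left(a,x \right)} = -6 + \frac{6}{x}$ ($m{\left(a,x \right)} = 6 \left(-1 + \frac{1}{x}\right) = -6 + \frac{6}{x}$)
$M{\left(f \right)} = f^{2} \left(-6 + \frac{6}{f}\right)$ ($M{\left(f \right)} = \left(-6 + \frac{6}{f}\right) f^{2} = f^{2} \left(-6 + \frac{6}{f}\right)$)
$- 703 \left(M{\left(n \right)} + \frac{1561}{-1558}\right) = - 703 \left(6 \left(-16\right) \left(1 - -16\right) + \frac{1561}{-1558}\right) = - 703 \left(6 \left(-16\right) \left(1 + 16\right) + 1561 \left(- \frac{1}{1558}\right)\right) = - 703 \left(6 \left(-16\right) 17 - \frac{1561}{1558}\right) = - 703 \left(-1632 - \frac{1561}{1558}\right) = \left(-703\right) \left(- \frac{2544217}{1558}\right) = \frac{94136029}{82}$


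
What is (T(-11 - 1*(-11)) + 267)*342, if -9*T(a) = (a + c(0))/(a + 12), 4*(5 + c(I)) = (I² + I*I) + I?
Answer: 547979/6 ≈ 91330.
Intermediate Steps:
c(I) = -5 + I²/2 + I/4 (c(I) = -5 + ((I² + I*I) + I)/4 = -5 + ((I² + I²) + I)/4 = -5 + (2*I² + I)/4 = -5 + (I + 2*I²)/4 = -5 + (I²/2 + I/4) = -5 + I²/2 + I/4)
T(a) = -(-5 + a)/(9*(12 + a)) (T(a) = -(a + (-5 + (½)*0² + (¼)*0))/(9*(a + 12)) = -(a + (-5 + (½)*0 + 0))/(9*(12 + a)) = -(a + (-5 + 0 + 0))/(9*(12 + a)) = -(a - 5)/(9*(12 + a)) = -(-5 + a)/(9*(12 + a)))
(T(-11 - 1*(-11)) + 267)*342 = ((5 - (-11 - 1*(-11)))/(9*(12 + (-11 - 1*(-11)))) + 267)*342 = ((5 - (-11 + 11))/(9*(12 + (-11 + 11))) + 267)*342 = ((5 - 1*0)/(9*(12 + 0)) + 267)*342 = ((⅑)*(5 + 0)/12 + 267)*342 = ((⅑)*(1/12)*5 + 267)*342 = (5/108 + 267)*342 = (28841/108)*342 = 547979/6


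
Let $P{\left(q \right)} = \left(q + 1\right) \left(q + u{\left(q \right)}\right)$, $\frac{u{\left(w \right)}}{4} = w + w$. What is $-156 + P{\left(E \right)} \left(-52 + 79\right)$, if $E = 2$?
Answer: $1302$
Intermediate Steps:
$u{\left(w \right)} = 8 w$ ($u{\left(w \right)} = 4 \left(w + w\right) = 4 \cdot 2 w = 8 w$)
$P{\left(q \right)} = 9 q \left(1 + q\right)$ ($P{\left(q \right)} = \left(q + 1\right) \left(q + 8 q\right) = \left(1 + q\right) 9 q = 9 q \left(1 + q\right)$)
$-156 + P{\left(E \right)} \left(-52 + 79\right) = -156 + 9 \cdot 2 \left(1 + 2\right) \left(-52 + 79\right) = -156 + 9 \cdot 2 \cdot 3 \cdot 27 = -156 + 54 \cdot 27 = -156 + 1458 = 1302$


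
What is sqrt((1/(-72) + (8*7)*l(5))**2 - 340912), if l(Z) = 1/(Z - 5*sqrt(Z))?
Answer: sqrt(-265076954346 + 88364430670*sqrt(5))/1440 + sqrt(5)*sqrt(-265076954346 + 88364430670*sqrt(5))/1440 ≈ 583.81*I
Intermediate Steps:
sqrt((1/(-72) + (8*7)*l(5))**2 - 340912) = sqrt((1/(-72) + (8*7)/(5 - 5*sqrt(5)))**2 - 340912) = sqrt((-1/72 + 56/(5 - 5*sqrt(5)))**2 - 340912) = sqrt(-340912 + (-1/72 + 56/(5 - 5*sqrt(5)))**2)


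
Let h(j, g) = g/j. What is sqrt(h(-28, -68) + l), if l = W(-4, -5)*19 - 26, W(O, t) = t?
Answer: I*sqrt(5810)/7 ≈ 10.889*I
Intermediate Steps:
l = -121 (l = -5*19 - 26 = -95 - 26 = -121)
sqrt(h(-28, -68) + l) = sqrt(-68/(-28) - 121) = sqrt(-68*(-1/28) - 121) = sqrt(17/7 - 121) = sqrt(-830/7) = I*sqrt(5810)/7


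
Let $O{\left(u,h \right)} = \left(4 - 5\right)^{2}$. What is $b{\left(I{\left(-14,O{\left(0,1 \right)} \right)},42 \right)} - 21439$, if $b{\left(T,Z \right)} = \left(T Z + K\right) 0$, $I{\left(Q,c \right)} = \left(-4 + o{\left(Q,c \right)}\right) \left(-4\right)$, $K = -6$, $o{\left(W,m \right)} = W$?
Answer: $-21439$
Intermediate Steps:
$O{\left(u,h \right)} = 1$ ($O{\left(u,h \right)} = \left(-1\right)^{2} = 1$)
$I{\left(Q,c \right)} = 16 - 4 Q$ ($I{\left(Q,c \right)} = \left(-4 + Q\right) \left(-4\right) = 16 - 4 Q$)
$b{\left(T,Z \right)} = 0$ ($b{\left(T,Z \right)} = \left(T Z - 6\right) 0 = \left(-6 + T Z\right) 0 = 0$)
$b{\left(I{\left(-14,O{\left(0,1 \right)} \right)},42 \right)} - 21439 = 0 - 21439 = -21439$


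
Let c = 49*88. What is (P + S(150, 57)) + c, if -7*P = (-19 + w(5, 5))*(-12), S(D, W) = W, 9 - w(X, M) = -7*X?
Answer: 30883/7 ≈ 4411.9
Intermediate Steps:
w(X, M) = 9 + 7*X (w(X, M) = 9 - (-7)*X = 9 + 7*X)
c = 4312
P = 300/7 (P = -(-19 + (9 + 7*5))*(-12)/7 = -(-19 + (9 + 35))*(-12)/7 = -(-19 + 44)*(-12)/7 = -25*(-12)/7 = -⅐*(-300) = 300/7 ≈ 42.857)
(P + S(150, 57)) + c = (300/7 + 57) + 4312 = 699/7 + 4312 = 30883/7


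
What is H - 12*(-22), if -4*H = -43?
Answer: 1099/4 ≈ 274.75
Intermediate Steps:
H = 43/4 (H = -¼*(-43) = 43/4 ≈ 10.750)
H - 12*(-22) = 43/4 - 12*(-22) = 43/4 + 264 = 1099/4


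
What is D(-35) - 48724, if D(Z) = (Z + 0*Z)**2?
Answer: -47499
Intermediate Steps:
D(Z) = Z**2 (D(Z) = (Z + 0)**2 = Z**2)
D(-35) - 48724 = (-35)**2 - 48724 = 1225 - 48724 = -47499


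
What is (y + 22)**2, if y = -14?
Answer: 64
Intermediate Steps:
(y + 22)**2 = (-14 + 22)**2 = 8**2 = 64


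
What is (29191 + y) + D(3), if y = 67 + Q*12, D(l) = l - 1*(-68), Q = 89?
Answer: 30397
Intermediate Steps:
D(l) = 68 + l (D(l) = l + 68 = 68 + l)
y = 1135 (y = 67 + 89*12 = 67 + 1068 = 1135)
(29191 + y) + D(3) = (29191 + 1135) + (68 + 3) = 30326 + 71 = 30397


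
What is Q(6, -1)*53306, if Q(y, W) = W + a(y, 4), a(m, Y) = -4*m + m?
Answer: -1012814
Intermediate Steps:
a(m, Y) = -3*m
Q(y, W) = W - 3*y
Q(6, -1)*53306 = (-1 - 3*6)*53306 = (-1 - 18)*53306 = -19*53306 = -1012814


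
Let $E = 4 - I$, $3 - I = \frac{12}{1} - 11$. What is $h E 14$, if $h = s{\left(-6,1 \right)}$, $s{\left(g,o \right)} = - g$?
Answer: $168$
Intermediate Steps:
$I = 2$ ($I = 3 - \left(\frac{12}{1} - 11\right) = 3 - \left(12 \cdot 1 - 11\right) = 3 - \left(12 - 11\right) = 3 - 1 = 2$)
$h = 6$ ($h = \left(-1\right) \left(-6\right) = 6$)
$E = 2$ ($E = 4 - 2 = 2$)
$h E 14 = 6 \cdot 2 \cdot 14 = 12 \cdot 14 = 168$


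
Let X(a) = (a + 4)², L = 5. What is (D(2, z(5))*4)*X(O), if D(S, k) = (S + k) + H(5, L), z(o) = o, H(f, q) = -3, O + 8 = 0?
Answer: 256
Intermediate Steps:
O = -8 (O = -8 + 0 = -8)
X(a) = (4 + a)²
D(S, k) = -3 + S + k (D(S, k) = (S + k) - 3 = -3 + S + k)
(D(2, z(5))*4)*X(O) = ((-3 + 2 + 5)*4)*(4 - 8)² = (4*4)*(-4)² = 16*16 = 256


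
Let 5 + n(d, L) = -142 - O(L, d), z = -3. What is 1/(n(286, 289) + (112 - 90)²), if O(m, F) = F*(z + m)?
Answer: -1/81459 ≈ -1.2276e-5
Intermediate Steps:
O(m, F) = F*(-3 + m)
n(d, L) = -147 - d*(-3 + L) (n(d, L) = -5 + (-142 - d*(-3 + L)) = -147 - d*(-3 + L))
1/(n(286, 289) + (112 - 90)²) = 1/((-147 - 1*286*(-3 + 289)) + (112 - 90)²) = 1/((-147 - 1*286*286) + 22²) = 1/((-147 - 81796) + 484) = 1/(-81943 + 484) = 1/(-81459) = -1/81459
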